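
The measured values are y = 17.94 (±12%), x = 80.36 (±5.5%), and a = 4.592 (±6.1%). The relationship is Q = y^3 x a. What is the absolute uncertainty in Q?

7.87e+05

Relative error in a monomial: (δQ/Q)² = Σ (nᵢ · δxᵢ/xᵢ)².
  (3·δy/y)² = (3×0.120)² = 0.130;  (1·δx/x)² = (1×0.0550)² = 0.00303;  (1·δa/a)² = (1×0.0610)² = 0.00372
δQ/Q = √(0.136) = 0.369
Q = 2.131e+06, so δQ = 0.369 × 2.131e+06 = 7.87e+05.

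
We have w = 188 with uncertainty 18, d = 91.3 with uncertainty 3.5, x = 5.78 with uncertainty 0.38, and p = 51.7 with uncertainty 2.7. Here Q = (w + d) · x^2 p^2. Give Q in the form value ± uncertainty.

(2.49 ± 0.450) × 10^7

Let u = w + d = 279. δu = √(δw² + δd²) = √(324 + 12.2) = 18.3, so δu/u = 0.0657.
Q is then a monomial in u, x, p:
δQ/Q = √((δu/u)² + (2·δx/x)² + (2·δp/p)²) = √(0.00431 + 0.0173 + 0.0109) = 0.180
Q = 2.49e+07, so δQ = 0.180 × 2.49e+07 = 4.5e+06.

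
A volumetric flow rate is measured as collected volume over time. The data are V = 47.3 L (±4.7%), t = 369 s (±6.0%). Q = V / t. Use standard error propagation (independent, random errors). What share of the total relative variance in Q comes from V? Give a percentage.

38.0%

(δQ/Q)² = (1·δV/V)² + (-1·δt/t)²
  V term: (1×0.0470)² = 0.00221
  t term: (-1×0.0600)² = 0.00360
Total = 0.00581. Share from V = 0.00221/0.00581 = 0.380.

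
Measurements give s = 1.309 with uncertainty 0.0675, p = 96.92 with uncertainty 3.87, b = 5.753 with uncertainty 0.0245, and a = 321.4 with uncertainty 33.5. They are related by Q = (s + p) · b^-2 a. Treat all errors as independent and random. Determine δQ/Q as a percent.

Let u = s + p = 98.23. δu = √(δs² + δp²) = √(0.00456 + 15.0) = 3.87, so δu/u = 0.0394.
Q is then a monomial in u, b, a:
δQ/Q = √((δu/u)² + (-2·δb/b)² + (1·δa/a)²) = √(0.00155 + 7.25e-05 + 0.0109) = 0.112

11.2%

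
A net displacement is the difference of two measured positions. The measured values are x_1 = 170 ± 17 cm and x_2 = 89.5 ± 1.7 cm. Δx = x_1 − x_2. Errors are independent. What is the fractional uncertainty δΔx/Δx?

0.212

Absolute uncertainties add in quadrature for a linear combination:
  (δx_1)² = 289;  (δx_2)² = 2.89
δΔx = √(292) = 17.1 cm
Δx = 80.5 cm, so δΔx/Δx = 17.1/80.5 = 0.212.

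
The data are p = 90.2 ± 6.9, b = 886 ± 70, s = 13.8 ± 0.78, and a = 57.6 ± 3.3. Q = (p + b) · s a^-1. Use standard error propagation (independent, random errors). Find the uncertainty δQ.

Let u = p + b = 976. δu = √(δp² + δb²) = √(47.6 + 4900) = 70.3, so δu/u = 0.0721.
Q is then a monomial in u, s, a:
δQ/Q = √((δu/u)² + (1·δs/s)² + (-1·δa/a)²) = √(0.00519 + 0.00319 + 0.00328) = 0.108
Q = 234, so δQ = 0.108 × 234 = 25.3.

25.3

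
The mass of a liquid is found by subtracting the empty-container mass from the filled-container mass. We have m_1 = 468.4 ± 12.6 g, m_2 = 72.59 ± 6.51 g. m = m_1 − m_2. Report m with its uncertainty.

395.8 ± 14.2 g

Absolute uncertainties add in quadrature for a linear combination:
  (δm_1)² = 159;  (δm_2)² = 42.4
δm = √(201) = 14.2 g
m = 395.8 g.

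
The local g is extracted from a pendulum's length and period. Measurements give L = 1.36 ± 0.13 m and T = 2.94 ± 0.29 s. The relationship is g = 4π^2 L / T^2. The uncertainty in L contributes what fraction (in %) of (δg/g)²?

(δg/g)² = (1·δL/L)² + (-2·δT/T)²
  L term: (1×0.0956)² = 0.00914
  T term: (-2×0.0986)² = 0.0389
Total = 0.0481. Share from L = 0.00914/0.0481 = 0.190.

19.0%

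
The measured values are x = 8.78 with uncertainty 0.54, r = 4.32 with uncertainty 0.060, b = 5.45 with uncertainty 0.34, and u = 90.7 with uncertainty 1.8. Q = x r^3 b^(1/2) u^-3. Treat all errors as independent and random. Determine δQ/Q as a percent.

10.0%

Products/powers → add relative errors in quadrature, weighted by exponent:
  (1·δx/x)² = (1×0.0615)² = 0.00378;  (3·δr/r)² = (3×0.0139)² = 0.00174;  (½·δb/b)² = (0.5×0.0624)² = 0.000973;  (-3·δu/u)² = (-3×0.0198)² = 0.00354
δQ/Q = √(0.0100) = 0.100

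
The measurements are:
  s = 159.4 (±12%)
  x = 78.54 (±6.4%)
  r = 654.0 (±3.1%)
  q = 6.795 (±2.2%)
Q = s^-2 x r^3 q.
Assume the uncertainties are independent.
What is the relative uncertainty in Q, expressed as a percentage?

For a monomial Q ∝ s^-2, x, r^3, q, fractional errors add in quadrature:
  (-2·δs/s)² = (-2×0.120)² = 0.0576;  (1·δx/x)² = (1×0.0640)² = 0.00410;  (3·δr/r)² = (3×0.0310)² = 0.00865;  (1·δq/q)² = (1×0.0220)² = 0.000484
δQ/Q = √(0.0708) = 0.266

26.6%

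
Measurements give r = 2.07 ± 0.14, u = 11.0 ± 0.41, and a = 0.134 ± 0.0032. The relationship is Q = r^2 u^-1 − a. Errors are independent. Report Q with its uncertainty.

Let p = r^2·u^-1 = 0.390. δp/p = √((2·δr/r)² + (-1·δu/u)²) = √(0.0183 + 0.00139) = 0.140, so δp = 0.0547.
Q = p − a: δQ = √(δp² + δa²) = √(0.00299 + 1.02e-05) = 0.0547
Q = 0.256.

0.256 ± 0.0547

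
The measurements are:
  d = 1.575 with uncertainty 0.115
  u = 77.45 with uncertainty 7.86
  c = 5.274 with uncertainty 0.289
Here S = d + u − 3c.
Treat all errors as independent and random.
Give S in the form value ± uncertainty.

Each term contributes (cᵢ δxᵢ)² to (δS)²:
  (δd)² = 0.0132;  (δu)² = 61.8;  (3·δc)² = 0.752
δS = √(62.5) = 7.91
S = 63.20.

63.20 ± 7.91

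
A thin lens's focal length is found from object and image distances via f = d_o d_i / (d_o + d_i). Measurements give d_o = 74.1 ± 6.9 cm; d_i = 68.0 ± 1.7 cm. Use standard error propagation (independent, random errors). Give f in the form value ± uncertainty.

∂f/∂d_o = (d_i/(d_o+d_i))² = 0.229;  ∂f/∂d_i = (d_o/(d_o+d_i))² = 0.272
δf = √((∂f/∂d_o · δd_o)² + (∂f/∂d_i · δd_i)²) = √(2.50 + 0.214) = 1.65 cm
f = 35.5 cm.

35.5 ± 1.65 cm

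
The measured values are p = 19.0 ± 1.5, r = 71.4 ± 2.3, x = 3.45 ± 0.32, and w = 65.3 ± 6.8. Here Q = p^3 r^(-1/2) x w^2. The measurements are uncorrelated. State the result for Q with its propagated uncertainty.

Each factor contributes (exponent × relative error)² to (δQ/Q)²:
  (3·δp/p)² = (3×0.0789)² = 0.0561;  (−½·δr/r)² = (-0.5×0.0322)² = 0.000259;  (1·δx/x)² = (1×0.0928)² = 0.00860;  (2·δw/w)² = (2×0.104)² = 0.0434
δQ/Q = √(0.108) = 0.329
Q = 1.19e+07, so δQ = 0.329 × 1.19e+07 = 3.93e+06.

(1.19 ± 0.393) × 10^7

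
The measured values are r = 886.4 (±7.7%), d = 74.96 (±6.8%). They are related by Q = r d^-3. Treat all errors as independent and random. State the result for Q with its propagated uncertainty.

Relative error in a monomial: (δQ/Q)² = Σ (nᵢ · δxᵢ/xᵢ)².
  (1·δr/r)² = (1×0.0770)² = 0.00593;  (-3·δd/d)² = (-3×0.0680)² = 0.0416
δQ/Q = √(0.0475) = 0.218
Q = 0.002104, so δQ = 0.218 × 0.002104 = 0.000459.

0.002104 ± 0.000459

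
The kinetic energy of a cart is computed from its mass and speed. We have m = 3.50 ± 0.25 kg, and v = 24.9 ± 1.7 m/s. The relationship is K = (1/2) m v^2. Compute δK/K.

0.154

Each factor contributes (exponent × relative error)² to (δK/K)²:
  (1·δm/m)² = (1×0.0714)² = 0.00510;  (2·δv/v)² = (2×0.0683)² = 0.0186
δK/K = √(0.0237) = 0.154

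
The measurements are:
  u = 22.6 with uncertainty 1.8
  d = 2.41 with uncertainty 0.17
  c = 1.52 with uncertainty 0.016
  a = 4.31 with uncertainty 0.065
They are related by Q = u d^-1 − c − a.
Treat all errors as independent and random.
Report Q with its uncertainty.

3.55 ± 1.000

Let p = u·d^-1 = 9.38. δp/p = √((1·δu/u)² + (-1·δd/d)²) = √(0.00634 + 0.00498) = 0.106, so δp = 0.998.
Q = p − c − a: δQ = √(δp² + δc² + δa²) = √(0.995 + 0.000256 + 0.00423) = 1.000
Q = 3.55.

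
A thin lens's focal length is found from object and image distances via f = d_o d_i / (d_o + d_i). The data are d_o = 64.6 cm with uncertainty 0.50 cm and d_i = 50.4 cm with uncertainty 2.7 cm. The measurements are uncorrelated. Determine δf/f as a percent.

∂f/∂d_o = (d_i/(d_o+d_i))² = 0.192;  ∂f/∂d_i = (d_o/(d_o+d_i))² = 0.316
δf = √((∂f/∂d_o · δd_o)² + (∂f/∂d_i · δd_i)²) = √(0.00922 + 0.726) = 0.857 cm
f = 28.3 cm, so δf/f = 0.857/28.3 = 0.0303.

3.03%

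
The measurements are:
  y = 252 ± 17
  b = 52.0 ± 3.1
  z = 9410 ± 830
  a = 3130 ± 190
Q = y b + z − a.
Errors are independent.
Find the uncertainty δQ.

1450

Let p = y·b = 13100. δp/p = √((1·δy/y)² + (1·δb/b)²) = √(0.00455 + 0.00355) = 0.0900, so δp = 1180.
Q = p + z − a: δQ = √(δp² + δz² + δa²) = √(1.39e+06 + 6.89e+05 + 36100) = 1450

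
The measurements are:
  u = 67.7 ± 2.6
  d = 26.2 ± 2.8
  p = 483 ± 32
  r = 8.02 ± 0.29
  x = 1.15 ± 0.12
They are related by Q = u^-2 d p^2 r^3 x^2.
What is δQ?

Relative error in a monomial: (δQ/Q)² = Σ (nᵢ · δxᵢ/xᵢ)².
  (-2·δu/u)² = (-2×0.0384)² = 0.00590;  (1·δd/d)² = (1×0.107)² = 0.0114;  (2·δp/p)² = (2×0.0663)² = 0.0176;  (3·δr/r)² = (3×0.0362)² = 0.0118;  (2·δx/x)² = (2×0.104)² = 0.0436
δQ/Q = √(0.0902) = 0.300
Q = 9.1e+05, so δQ = 0.300 × 9.1e+05 = 2.73e+05.

2.73e+05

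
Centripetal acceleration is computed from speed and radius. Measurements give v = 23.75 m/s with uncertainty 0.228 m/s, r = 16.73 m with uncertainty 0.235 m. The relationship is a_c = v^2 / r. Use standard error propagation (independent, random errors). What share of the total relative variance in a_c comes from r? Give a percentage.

(δa_c/a_c)² = (2·δv/v)² + (-1·δr/r)²
  v term: (2×0.00960)² = 0.000369
  r term: (-1×0.0140)² = 0.000197
Total = 0.000566. Share from r = 0.000197/0.000566 = 0.349.

34.9%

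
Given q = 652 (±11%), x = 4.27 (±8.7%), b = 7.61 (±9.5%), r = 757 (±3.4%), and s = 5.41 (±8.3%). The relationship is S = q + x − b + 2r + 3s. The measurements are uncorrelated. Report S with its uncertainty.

2180 ± 88.3

For a sum/difference, combine absolute errors in quadrature:
  (δq)² = 5140;  (δx)² = 0.138;  (δb)² = 0.523;  (2·δr)² = 2650;  (3·δs)² = 1.81
δS = √(7800) = 88.3
S = 2180.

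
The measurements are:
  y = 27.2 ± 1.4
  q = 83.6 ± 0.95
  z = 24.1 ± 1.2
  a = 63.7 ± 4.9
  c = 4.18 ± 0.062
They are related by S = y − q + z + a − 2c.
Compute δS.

For a sum/difference, combine absolute errors in quadrature:
  (δy)² = 1.96;  (δq)² = 0.902;  (δz)² = 1.44;  (δa)² = 24.0;  (2·δc)² = 0.0154
δS = √(28.3) = 5.32

5.32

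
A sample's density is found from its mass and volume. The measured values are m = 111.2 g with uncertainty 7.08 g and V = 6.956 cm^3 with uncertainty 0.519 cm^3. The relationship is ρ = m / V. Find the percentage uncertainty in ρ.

9.81%

Products/powers → add relative errors in quadrature, weighted by exponent:
  (1·δm/m)² = (1×0.0637)² = 0.00405;  (-1·δV/V)² = (-1×0.0746)² = 0.00557
δρ/ρ = √(0.00962) = 0.0981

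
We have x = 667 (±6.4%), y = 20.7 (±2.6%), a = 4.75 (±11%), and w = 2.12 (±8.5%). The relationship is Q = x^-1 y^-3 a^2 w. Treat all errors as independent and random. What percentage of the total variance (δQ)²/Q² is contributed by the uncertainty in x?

(δQ/Q)² = (-1·δx/x)² + (-3·δy/y)² + (2·δa/a)² + (1·δw/w)²
  x term: (-1×0.0640)² = 0.00410
  y term: (-3×0.0260)² = 0.00608
  a term: (2×0.110)² = 0.0484
  w term: (1×0.0850)² = 0.00723
Total = 0.0658. Share from x = 0.00410/0.0658 = 0.0622.

6.22%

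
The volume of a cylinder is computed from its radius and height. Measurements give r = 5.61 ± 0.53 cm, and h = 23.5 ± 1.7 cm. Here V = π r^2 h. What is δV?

Each factor contributes (exponent × relative error)² to (δV/V)²:
  (2·δr/r)² = (2×0.0945)² = 0.0357;  (1·δh/h)² = (1×0.0723)² = 0.00523
δV/V = √(0.0409) = 0.202
V = 2320 cm^3, so δV = 0.202 × 2320 = 470 cm^3.

470 cm^3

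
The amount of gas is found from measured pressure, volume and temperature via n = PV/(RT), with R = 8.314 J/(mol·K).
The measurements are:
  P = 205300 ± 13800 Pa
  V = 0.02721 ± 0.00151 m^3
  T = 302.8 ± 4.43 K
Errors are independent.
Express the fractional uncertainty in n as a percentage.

8.84%

Relative error in a monomial: (δn/n)² = Σ (nᵢ · δxᵢ/xᵢ)².
  (1·δP/P)² = (1×0.0672)² = 0.00452;  (1·δV/V)² = (1×0.0555)² = 0.00308;  (-1·δT/T)² = (-1×0.0146)² = 0.000214
δn/n = √(0.00781) = 0.0884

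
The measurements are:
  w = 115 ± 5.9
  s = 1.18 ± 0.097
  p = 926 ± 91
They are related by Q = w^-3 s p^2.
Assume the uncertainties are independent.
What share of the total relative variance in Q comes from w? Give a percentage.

(δQ/Q)² = (-3·δw/w)² + (1·δs/s)² + (2·δp/p)²
  w term: (-3×0.0513)² = 0.0237
  s term: (1×0.0822)² = 0.00676
  p term: (2×0.0983)² = 0.0386
Total = 0.0691. Share from w = 0.0237/0.0691 = 0.343.

34.3%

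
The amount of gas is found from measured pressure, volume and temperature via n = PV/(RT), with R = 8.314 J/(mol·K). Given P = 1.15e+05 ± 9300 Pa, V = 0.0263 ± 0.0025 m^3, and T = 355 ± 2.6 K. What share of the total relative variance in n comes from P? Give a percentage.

(δn/n)² = (1·δP/P)² + (1·δV/V)² + (-1·δT/T)²
  P term: (1×0.0809)² = 0.00654
  V term: (1×0.0951)² = 0.00904
  T term: (-1×0.00732)² = 5.36e-05
Total = 0.0156. Share from P = 0.00654/0.0156 = 0.418.

41.8%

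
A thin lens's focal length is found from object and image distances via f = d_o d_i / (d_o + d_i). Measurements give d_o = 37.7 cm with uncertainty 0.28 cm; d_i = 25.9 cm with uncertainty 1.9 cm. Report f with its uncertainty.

15.4 ± 0.669 cm

∂f/∂d_o = (d_i/(d_o+d_i))² = 0.166;  ∂f/∂d_i = (d_o/(d_o+d_i))² = 0.351
δf = √((∂f/∂d_o · δd_o)² + (∂f/∂d_i · δd_i)²) = √(0.00216 + 0.446) = 0.669 cm
f = 15.4 cm.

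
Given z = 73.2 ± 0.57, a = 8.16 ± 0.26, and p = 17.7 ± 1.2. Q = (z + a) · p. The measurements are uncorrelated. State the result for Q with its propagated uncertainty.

Let u = z + a = 81.4. δu = √(δz² + δa²) = √(0.325 + 0.0676) = 0.626, so δu/u = 0.00770.
Q is then a monomial in u, p:
δQ/Q = √((δu/u)² + (1·δp/p)²) = √(5.93e-05 + 0.00460) = 0.0682
Q = 1440, so δQ = 0.0682 × 1440 = 98.3.

1440 ± 98.3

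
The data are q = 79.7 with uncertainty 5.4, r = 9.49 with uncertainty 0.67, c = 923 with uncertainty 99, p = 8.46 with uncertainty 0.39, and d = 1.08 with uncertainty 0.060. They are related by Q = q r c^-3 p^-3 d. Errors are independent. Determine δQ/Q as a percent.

36.8%

Products/powers → add relative errors in quadrature, weighted by exponent:
  (1·δq/q)² = (1×0.0678)² = 0.00459;  (1·δr/r)² = (1×0.0706)² = 0.00498;  (-3·δc/c)² = (-3×0.107)² = 0.104;  (-3·δp/p)² = (-3×0.0461)² = 0.0191;  (1·δd/d)² = (1×0.0556)² = 0.00309
δQ/Q = √(0.135) = 0.368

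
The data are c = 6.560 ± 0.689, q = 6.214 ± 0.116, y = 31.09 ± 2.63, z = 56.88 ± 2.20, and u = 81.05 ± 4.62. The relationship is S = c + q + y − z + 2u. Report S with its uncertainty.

149.1 ± 9.88

Each term contributes (cᵢ δxᵢ)² to (δS)²:
  (δc)² = 0.475;  (δq)² = 0.0135;  (δy)² = 6.92;  (δz)² = 4.84;  (2·δu)² = 85.4
δS = √(97.6) = 9.88
S = 149.1.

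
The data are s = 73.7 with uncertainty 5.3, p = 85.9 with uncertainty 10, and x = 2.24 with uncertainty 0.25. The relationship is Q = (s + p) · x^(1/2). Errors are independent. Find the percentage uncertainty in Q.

9.02%

Let u = s + p = 160. δu = √(δs² + δp²) = √(28.1 + 100) = 11.3, so δu/u = 0.0709.
Q is then a monomial in u, x:
δQ/Q = √((δu/u)² + (½·δx/x)²) = √(0.00503 + 0.00311) = 0.0902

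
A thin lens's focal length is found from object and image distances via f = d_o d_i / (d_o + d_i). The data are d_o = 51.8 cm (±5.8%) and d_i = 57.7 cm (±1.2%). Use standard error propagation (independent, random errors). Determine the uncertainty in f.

∂f/∂d_o = (d_i/(d_o+d_i))² = 0.278;  ∂f/∂d_i = (d_o/(d_o+d_i))² = 0.224
δf = √((∂f/∂d_o · δd_o)² + (∂f/∂d_i · δd_i)²) = √(0.696 + 0.0240) = 0.848 cm

0.848 cm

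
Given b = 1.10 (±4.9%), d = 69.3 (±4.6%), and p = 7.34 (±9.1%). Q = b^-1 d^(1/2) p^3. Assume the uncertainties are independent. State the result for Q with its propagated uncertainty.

For a monomial Q ∝ b^-1, d^(1/2), p^3, fractional errors add in quadrature:
  (-1·δb/b)² = (-1×0.0490)² = 0.00240;  (½·δd/d)² = (0.5×0.0460)² = 0.000529;  (3·δp/p)² = (3×0.0910)² = 0.0745
δQ/Q = √(0.0775) = 0.278
Q = 2990, so δQ = 0.278 × 2990 = 833.

2990 ± 833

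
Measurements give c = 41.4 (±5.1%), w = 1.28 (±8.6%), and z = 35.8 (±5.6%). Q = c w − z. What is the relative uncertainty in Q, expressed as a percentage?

Let p = c·w = 53.0. δp/p = √((1·δc/c)² + (1·δw/w)²) = √(0.00260 + 0.00740) = 0.1000, so δp = 5.30.
Q = p − z: δQ = √(δp² + δz²) = √(28.1 + 4.02) = 5.67
Q = 17.2, so δQ/Q = 5.67/17.2 = 0.330.

33.0%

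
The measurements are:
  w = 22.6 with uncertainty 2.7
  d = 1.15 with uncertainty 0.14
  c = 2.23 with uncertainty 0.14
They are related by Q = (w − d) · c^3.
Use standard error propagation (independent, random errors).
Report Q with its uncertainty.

Let u = w − d = 21.5. δu = √(δw² + δd²) = √(7.29 + 0.0196) = 2.70, so δu/u = 0.126.
Q is then a monomial in u, c:
δQ/Q = √((δu/u)² + (3·δc/c)²) = √(0.0159 + 0.0355) = 0.227
Q = 238, so δQ = 0.227 × 238 = 53.9.

238 ± 53.9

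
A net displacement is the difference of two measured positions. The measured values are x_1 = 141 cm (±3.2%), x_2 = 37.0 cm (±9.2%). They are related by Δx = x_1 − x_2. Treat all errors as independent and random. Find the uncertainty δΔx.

Each term contributes (cᵢ δxᵢ)² to (δΔx)²:
  (δx_1)² = 20.4;  (δx_2)² = 11.6
δΔx = √(31.9) = 5.65 cm

5.65 cm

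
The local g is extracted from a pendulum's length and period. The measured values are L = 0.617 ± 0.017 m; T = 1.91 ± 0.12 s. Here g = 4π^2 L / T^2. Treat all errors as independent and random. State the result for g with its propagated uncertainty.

Since g is a product/quotient, work with relative uncertainties:
  (1·δL/L)² = (1×0.0276)² = 0.000759;  (-2·δT/T)² = (-2×0.0628)² = 0.0158
δg/g = √(0.0165) = 0.129
g = 6.68 m/s^2, so δg = 0.129 × 6.68 = 0.859 m/s^2.

6.68 ± 0.859 m/s^2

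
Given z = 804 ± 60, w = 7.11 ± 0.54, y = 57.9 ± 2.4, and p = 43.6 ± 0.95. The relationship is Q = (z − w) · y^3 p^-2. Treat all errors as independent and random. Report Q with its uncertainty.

81400 ± 12300

Let u = z − w = 797. δu = √(δz² + δw²) = √(3600 + 0.292) = 60.0, so δu/u = 0.0753.
Q is then a monomial in u, y, p:
δQ/Q = √((δu/u)² + (3·δy/y)² + (-2·δp/p)²) = √(0.00567 + 0.0155 + 0.00190) = 0.152
Q = 81400, so δQ = 0.152 × 81400 = 12300.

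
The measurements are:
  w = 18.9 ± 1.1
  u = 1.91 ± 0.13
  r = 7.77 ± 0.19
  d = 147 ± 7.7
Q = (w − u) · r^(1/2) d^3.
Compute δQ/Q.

Let h = w − u = 17.0. δh = √(δw² + δu²) = √(1.21 + 0.0169) = 1.11, so δh/h = 0.0652.
Q is then a monomial in h, r, d:
δQ/Q = √((δh/h)² + (½·δr/r)² + (3·δd/d)²) = √(0.00425 + 0.000149 + 0.0247) = 0.171

0.171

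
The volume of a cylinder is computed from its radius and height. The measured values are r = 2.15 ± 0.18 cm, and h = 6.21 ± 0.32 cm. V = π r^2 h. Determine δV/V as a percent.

17.5%

Products/powers → add relative errors in quadrature, weighted by exponent:
  (2·δr/r)² = (2×0.0837)² = 0.0280;  (1·δh/h)² = (1×0.0515)² = 0.00266
δV/V = √(0.0307) = 0.175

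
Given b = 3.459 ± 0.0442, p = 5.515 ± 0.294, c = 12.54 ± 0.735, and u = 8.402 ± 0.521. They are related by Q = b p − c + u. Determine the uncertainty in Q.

1.38

Let w = b·p = 19.08. δw/w = √((1·δb/b)² + (1·δp/p)²) = √(0.000163 + 0.00284) = 0.0548, so δw = 1.05.
Q = w − c + u: δQ = √(δw² + δc² + δu²) = √(1.09 + 0.540 + 0.271) = 1.38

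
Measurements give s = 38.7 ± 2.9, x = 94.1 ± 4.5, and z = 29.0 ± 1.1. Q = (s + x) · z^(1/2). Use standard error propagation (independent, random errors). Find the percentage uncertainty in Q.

Let u = s + x = 133. δu = √(δs² + δx²) = √(8.41 + 20.2) = 5.35, so δu/u = 0.0403.
Q is then a monomial in u, z:
δQ/Q = √((δu/u)² + (½·δz/z)²) = √(0.00163 + 0.000360) = 0.0446

4.46%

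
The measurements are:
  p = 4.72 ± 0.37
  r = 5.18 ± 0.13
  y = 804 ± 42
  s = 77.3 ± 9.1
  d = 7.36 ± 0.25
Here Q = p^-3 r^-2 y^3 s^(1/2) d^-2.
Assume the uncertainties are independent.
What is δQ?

Since Q is a product/quotient, work with relative uncertainties:
  (-3·δp/p)² = (-3×0.0784)² = 0.0553;  (-2·δr/r)² = (-2×0.0251)² = 0.00252;  (3·δy/y)² = (3×0.0522)² = 0.0246;  (½·δs/s)² = (0.5×0.118)² = 0.00346;  (-2·δd/d)² = (-2×0.0340)² = 0.00462
δQ/Q = √(0.0905) = 0.301
Q = 29900, so δQ = 0.301 × 29900 = 8990.

8990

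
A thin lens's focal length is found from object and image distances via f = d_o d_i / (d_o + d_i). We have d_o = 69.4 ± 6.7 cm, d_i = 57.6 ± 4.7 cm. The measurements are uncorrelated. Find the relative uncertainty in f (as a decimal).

0.0625

∂f/∂d_o = (d_i/(d_o+d_i))² = 0.206;  ∂f/∂d_i = (d_o/(d_o+d_i))² = 0.299
δf = √((∂f/∂d_o · δd_o)² + (∂f/∂d_i · δd_i)²) = √(1.90 + 1.97) = 1.97 cm
f = 31.5 cm, so δf/f = 1.97/31.5 = 0.0625.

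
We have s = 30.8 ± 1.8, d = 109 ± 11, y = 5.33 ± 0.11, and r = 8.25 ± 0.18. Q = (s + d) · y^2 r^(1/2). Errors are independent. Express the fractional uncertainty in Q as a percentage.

9.04%

Let u = s + d = 140. δu = √(δs² + δd²) = √(3.24 + 121) = 11.1, so δu/u = 0.0797.
Q is then a monomial in u, y, r:
δQ/Q = √((δu/u)² + (2·δy/y)² + (½·δr/r)²) = √(0.00636 + 0.00170 + 0.000119) = 0.0904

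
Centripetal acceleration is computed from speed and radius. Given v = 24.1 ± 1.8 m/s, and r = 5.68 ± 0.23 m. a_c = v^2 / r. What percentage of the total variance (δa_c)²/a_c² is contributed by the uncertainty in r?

(δa_c/a_c)² = (2·δv/v)² + (-1·δr/r)²
  v term: (2×0.0747)² = 0.0223
  r term: (-1×0.0405)² = 0.00164
Total = 0.0240. Share from r = 0.00164/0.0240 = 0.0685.

6.85%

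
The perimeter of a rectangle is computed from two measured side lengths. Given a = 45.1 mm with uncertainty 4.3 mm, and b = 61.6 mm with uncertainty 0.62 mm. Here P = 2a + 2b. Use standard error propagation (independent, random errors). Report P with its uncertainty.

213 ± 8.69 mm

P is a linear combination, so absolute uncertainties add in quadrature:
  (2·δa)² = 74.0;  (2·δb)² = 1.54
δP = √(75.5) = 8.69 mm
P = 213 mm.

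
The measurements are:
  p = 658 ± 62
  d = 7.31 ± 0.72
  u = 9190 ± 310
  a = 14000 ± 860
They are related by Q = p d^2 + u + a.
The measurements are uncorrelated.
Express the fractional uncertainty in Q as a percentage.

Let w = p·d^2 = 35200. δw/w = √((1·δp/p)² + (2·δd/d)²) = √(0.00888 + 0.0388) = 0.218, so δw = 7680.
Q = w + u + a: δQ = √(δw² + δu² + δa²) = √(5.9e+07 + 96100 + 7.4e+05) = 7730
Q = 58400, so δQ/Q = 7730/58400 = 0.133.

13.3%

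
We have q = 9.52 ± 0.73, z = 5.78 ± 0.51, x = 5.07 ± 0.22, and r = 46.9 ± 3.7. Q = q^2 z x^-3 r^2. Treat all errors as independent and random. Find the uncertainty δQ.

2390

Products/powers → add relative errors in quadrature, weighted by exponent:
  (2·δq/q)² = (2×0.0767)² = 0.0235;  (1·δz/z)² = (1×0.0882)² = 0.00779;  (-3·δx/x)² = (-3×0.0434)² = 0.0169;  (2·δr/r)² = (2×0.0789)² = 0.0249
δQ/Q = √(0.0731) = 0.270
Q = 8840, so δQ = 0.270 × 8840 = 2390.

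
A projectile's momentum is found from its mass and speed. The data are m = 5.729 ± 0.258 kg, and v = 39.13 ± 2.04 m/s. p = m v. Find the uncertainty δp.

15.4 kg·m/s

Products/powers → add relative errors in quadrature, weighted by exponent:
  (1·δm/m)² = (1×0.0450)² = 0.00203;  (1·δv/v)² = (1×0.0521)² = 0.00272
δp/p = √(0.00475) = 0.0689
p = 224.2 kg·m/s, so δp = 0.0689 × 224.2 = 15.4 kg·m/s.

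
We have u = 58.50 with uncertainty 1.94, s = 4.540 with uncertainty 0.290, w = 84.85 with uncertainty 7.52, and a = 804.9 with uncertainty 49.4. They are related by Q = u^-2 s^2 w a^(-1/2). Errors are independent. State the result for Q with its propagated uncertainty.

Relative error in a monomial: (δQ/Q)² = Σ (nᵢ · δxᵢ/xᵢ)².
  (-2·δu/u)² = (-2×0.0332)² = 0.00440;  (2·δs/s)² = (2×0.0639)² = 0.0163;  (1·δw/w)² = (1×0.0886)² = 0.00785;  (−½·δa/a)² = (-0.5×0.0614)² = 0.000942
δQ/Q = √(0.0295) = 0.172
Q = 0.01801, so δQ = 0.172 × 0.01801 = 0.00309.

0.01801 ± 0.00309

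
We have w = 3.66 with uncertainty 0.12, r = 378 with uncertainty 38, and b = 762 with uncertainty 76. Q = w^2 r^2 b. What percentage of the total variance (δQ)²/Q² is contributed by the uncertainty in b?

(δQ/Q)² = (2·δw/w)² + (2·δr/r)² + (1·δb/b)²
  w term: (2×0.0328)² = 0.00430
  r term: (2×0.101)² = 0.0404
  b term: (1×0.0997)² = 0.00995
Total = 0.0547. Share from b = 0.00995/0.0547 = 0.182.

18.2%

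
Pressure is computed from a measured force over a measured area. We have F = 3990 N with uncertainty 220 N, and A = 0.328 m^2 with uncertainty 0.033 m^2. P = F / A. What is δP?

1400 Pa

P is a product of powers, so relative uncertainties combine in quadrature:
  (1·δF/F)² = (1×0.0551)² = 0.00304;  (-1·δA/A)² = (-1×0.101)² = 0.0101
δP/P = √(0.0132) = 0.115
P = 12200 Pa, so δP = 0.115 × 12200 = 1400 Pa.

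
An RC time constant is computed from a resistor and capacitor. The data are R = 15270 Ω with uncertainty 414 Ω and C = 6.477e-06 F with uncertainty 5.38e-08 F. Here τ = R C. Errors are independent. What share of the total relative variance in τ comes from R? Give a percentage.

91.4%

(δτ/τ)² = (1·δR/R)² + (1·δC/C)²
  R term: (1×0.0271)² = 0.000735
  C term: (1×0.00831)² = 6.9e-05
Total = 0.000804. Share from R = 0.000735/0.000804 = 0.914.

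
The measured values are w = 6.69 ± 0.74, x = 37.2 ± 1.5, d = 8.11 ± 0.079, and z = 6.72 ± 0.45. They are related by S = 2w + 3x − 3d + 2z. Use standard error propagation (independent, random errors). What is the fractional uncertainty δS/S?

Sums and differences: (δS)² = Σ (cᵢ δxᵢ)².
  (2·δw)² = 2.19;  (3·δx)² = 20.2;  (3·δd)² = 0.0562;  (2·δz)² = 0.810
δS = √(23.3) = 4.83
S = 114, so δS/S = 4.83/114 = 0.0423.

0.0423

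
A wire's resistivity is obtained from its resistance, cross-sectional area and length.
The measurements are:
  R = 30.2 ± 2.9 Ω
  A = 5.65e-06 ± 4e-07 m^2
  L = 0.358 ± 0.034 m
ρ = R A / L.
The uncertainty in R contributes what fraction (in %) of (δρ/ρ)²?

39.7%

(δρ/ρ)² = (1·δR/R)² + (1·δA/A)² + (-1·δL/L)²
  R term: (1×0.0960)² = 0.00922
  A term: (1×0.0708)² = 0.00501
  L term: (-1×0.0950)² = 0.00902
Total = 0.0233. Share from R = 0.00922/0.0233 = 0.397.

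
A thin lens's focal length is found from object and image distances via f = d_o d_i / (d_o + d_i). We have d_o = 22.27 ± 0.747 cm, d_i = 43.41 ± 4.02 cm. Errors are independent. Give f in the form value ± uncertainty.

14.72 ± 0.566 cm

∂f/∂d_o = (d_i/(d_o+d_i))² = 0.437;  ∂f/∂d_i = (d_o/(d_o+d_i))² = 0.115
δf = √((∂f/∂d_o · δd_o)² + (∂f/∂d_i · δd_i)²) = √(0.106 + 0.214) = 0.566 cm
f = 14.72 cm.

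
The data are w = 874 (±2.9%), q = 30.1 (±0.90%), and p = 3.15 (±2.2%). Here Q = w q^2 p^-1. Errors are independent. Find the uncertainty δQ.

10200

Products/powers → add relative errors in quadrature, weighted by exponent:
  (1·δw/w)² = (1×0.0290)² = 0.000841;  (2·δq/q)² = (2×0.00900)² = 0.000324;  (-1·δp/p)² = (-1×0.0220)² = 0.000484
δQ/Q = √(0.00165) = 0.0406
Q = 2.51e+05, so δQ = 0.0406 × 2.51e+05 = 10200.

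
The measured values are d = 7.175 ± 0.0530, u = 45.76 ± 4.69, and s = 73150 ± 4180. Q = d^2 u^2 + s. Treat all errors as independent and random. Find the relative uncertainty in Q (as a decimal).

Let p = d^2·u^2 = 107800. δp/p = √((2·δd/d)² + (2·δu/u)²) = √(0.000218 + 0.0420) = 0.206, so δp = 22200.
Q = p + s: δQ = √(δp² + δs²) = √(4.91e+08 + 1.75e+07) = 22500
Q = 180900, so δQ/Q = 22500/180900 = 0.125.

0.125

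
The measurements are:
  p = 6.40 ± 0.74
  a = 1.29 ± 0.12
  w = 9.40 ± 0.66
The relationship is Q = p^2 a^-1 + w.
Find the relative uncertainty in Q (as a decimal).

Let h = p^2·a^-1 = 31.8. δh/h = √((2·δp/p)² + (-1·δa/a)²) = √(0.0535 + 0.00865) = 0.249, so δh = 7.91.
Q = h + w: δQ = √(δh² + δw²) = √(62.6 + 0.436) = 7.94
Q = 41.2, so δQ/Q = 7.94/41.2 = 0.193.

0.193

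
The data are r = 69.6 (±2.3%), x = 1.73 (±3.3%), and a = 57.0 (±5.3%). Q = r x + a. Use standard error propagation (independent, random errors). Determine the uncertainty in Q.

Let p = r·x = 120. δp/p = √((1·δr/r)² + (1·δx/x)²) = √(0.000529 + 0.00109) = 0.0402, so δp = 4.84.
Q = p + a: δQ = √(δp² + δa²) = √(23.5 + 9.13) = 5.71

5.71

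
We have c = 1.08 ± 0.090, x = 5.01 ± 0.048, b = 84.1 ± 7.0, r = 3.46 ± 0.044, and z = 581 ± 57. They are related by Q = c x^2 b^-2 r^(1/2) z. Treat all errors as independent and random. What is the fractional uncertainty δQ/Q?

0.211

Products/powers → add relative errors in quadrature, weighted by exponent:
  (1·δc/c)² = (1×0.0833)² = 0.00694;  (2·δx/x)² = (2×0.00958)² = 0.000367;  (-2·δb/b)² = (-2×0.0832)² = 0.0277;  (½·δr/r)² = (0.5×0.0127)² = 4.04e-05;  (1·δz/z)² = (1×0.0981)² = 0.00962
δQ/Q = √(0.0447) = 0.211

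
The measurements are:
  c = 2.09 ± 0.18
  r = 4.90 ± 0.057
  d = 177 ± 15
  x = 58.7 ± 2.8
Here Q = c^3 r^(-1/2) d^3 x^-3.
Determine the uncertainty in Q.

Relative error in a monomial: (δQ/Q)² = Σ (nᵢ · δxᵢ/xᵢ)².
  (3·δc/c)² = (3×0.0861)² = 0.0668;  (−½·δr/r)² = (-0.5×0.0116)² = 3.38e-05;  (3·δd/d)² = (3×0.0847)² = 0.0646;  (-3·δx/x)² = (-3×0.0477)² = 0.0205
δQ/Q = √(0.152) = 0.390
Q = 113, so δQ = 0.390 × 113 = 44.1.

44.1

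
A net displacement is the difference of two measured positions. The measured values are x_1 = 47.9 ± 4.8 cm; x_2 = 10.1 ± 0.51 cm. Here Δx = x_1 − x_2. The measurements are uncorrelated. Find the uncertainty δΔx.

Δx is a linear combination, so absolute uncertainties add in quadrature:
  (δx_1)² = 23.0;  (δx_2)² = 0.260
δΔx = √(23.3) = 4.83 cm

4.83 cm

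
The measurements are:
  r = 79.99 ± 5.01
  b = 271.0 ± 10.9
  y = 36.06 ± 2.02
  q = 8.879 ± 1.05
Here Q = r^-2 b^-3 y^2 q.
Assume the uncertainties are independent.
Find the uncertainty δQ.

Relative error in a monomial: (δQ/Q)² = Σ (nᵢ · δxᵢ/xᵢ)².
  (-2·δr/r)² = (-2×0.0626)² = 0.0157;  (-3·δb/b)² = (-3×0.0402)² = 0.0146;  (2·δy/y)² = (2×0.0560)² = 0.0126;  (1·δq/q)² = (1×0.118)² = 0.0140
δQ/Q = √(0.0568) = 0.238
Q = 9.066e-08, so δQ = 0.238 × 9.066e-08 = 2.16e-08.

2.16e-08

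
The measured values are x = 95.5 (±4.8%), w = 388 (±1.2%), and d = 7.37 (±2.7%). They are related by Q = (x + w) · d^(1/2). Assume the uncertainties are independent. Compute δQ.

25.1

Let u = x + w = 484. δu = √(δx² + δw²) = √(21.0 + 21.7) = 6.53, so δu/u = 0.0135.
Q is then a monomial in u, d:
δQ/Q = √((δu/u)² + (½·δd/d)²) = √(0.000183 + 0.000182) = 0.0191
Q = 1310, so δQ = 0.0191 × 1310 = 25.1.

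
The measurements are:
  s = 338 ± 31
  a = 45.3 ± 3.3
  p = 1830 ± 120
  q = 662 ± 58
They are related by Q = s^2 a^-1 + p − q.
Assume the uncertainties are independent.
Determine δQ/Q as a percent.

Let w = s^2·a^-1 = 2520. δw/w = √((2·δs/s)² + (-1·δa/a)²) = √(0.0336 + 0.00531) = 0.197, so δw = 498.
Q = w + p − q: δQ = √(δw² + δp² + δq²) = √(2.48e+05 + 14400 + 3360) = 515
Q = 3690, so δQ/Q = 515/3690 = 0.140.

14.0%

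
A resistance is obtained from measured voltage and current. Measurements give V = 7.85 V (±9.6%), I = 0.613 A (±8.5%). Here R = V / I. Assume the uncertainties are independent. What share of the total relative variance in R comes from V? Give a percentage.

(δR/R)² = (1·δV/V)² + (-1·δI/I)²
  V term: (1×0.0960)² = 0.00922
  I term: (-1×0.0850)² = 0.00723
Total = 0.0164. Share from V = 0.00922/0.0164 = 0.561.

56.1%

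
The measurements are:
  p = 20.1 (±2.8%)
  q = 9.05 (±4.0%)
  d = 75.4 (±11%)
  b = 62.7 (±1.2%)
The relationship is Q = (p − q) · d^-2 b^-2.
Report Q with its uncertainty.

Let u = p − q = 11.1. δu = √(δp² + δq²) = √(0.317 + 0.131) = 0.669, so δu/u = 0.0606.
Q is then a monomial in u, d, b:
δQ/Q = √((δu/u)² + (-2·δd/d)² + (-2·δb/b)²) = √(0.00367 + 0.0484 + 0.000576) = 0.229
Q = 4.94e-07, so δQ = 0.229 × 4.94e-07 = 1.13e-07.

(4.94 ± 1.13) × 10^-7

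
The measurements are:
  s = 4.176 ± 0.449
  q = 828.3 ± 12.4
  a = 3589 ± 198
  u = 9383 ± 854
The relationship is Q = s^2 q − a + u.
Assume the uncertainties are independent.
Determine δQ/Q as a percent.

16.0%

Let p = s^2·q = 14440. δp/p = √((2·δs/s)² + (1·δq/q)²) = √(0.0462 + 0.000224) = 0.216, so δp = 3110.
Q = p − a + u: δQ = √(δp² + δa² + δu²) = √(9.7e+06 + 39200 + 7.29e+05) = 3230
Q = 20240, so δQ/Q = 3230/20240 = 0.160.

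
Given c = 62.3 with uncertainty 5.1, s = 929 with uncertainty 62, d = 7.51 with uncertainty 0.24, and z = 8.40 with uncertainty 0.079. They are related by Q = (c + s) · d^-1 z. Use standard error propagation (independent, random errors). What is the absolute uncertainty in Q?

Let u = c + s = 991. δu = √(δc² + δs²) = √(26.0 + 3840) = 62.2, so δu/u = 0.0628.
Q is then a monomial in u, d, z:
δQ/Q = √((δu/u)² + (-1·δd/d)² + (1·δz/z)²) = √(0.00394 + 0.00102 + 8.84e-05) = 0.0710
Q = 1110, so δQ = 0.0710 × 1110 = 78.8.

78.8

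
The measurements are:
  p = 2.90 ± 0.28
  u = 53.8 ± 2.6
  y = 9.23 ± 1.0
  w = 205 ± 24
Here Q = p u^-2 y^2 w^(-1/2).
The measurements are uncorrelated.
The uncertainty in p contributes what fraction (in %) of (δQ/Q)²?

13.5%

(δQ/Q)² = (1·δp/p)² + (-2·δu/u)² + (2·δy/y)² + (−½·δw/w)²
  p term: (1×0.0966)² = 0.00932
  u term: (-2×0.0483)² = 0.00934
  y term: (2×0.108)² = 0.0470
  w term: (-0.5×0.117)² = 0.00343
Total = 0.0690. Share from p = 0.00932/0.0690 = 0.135.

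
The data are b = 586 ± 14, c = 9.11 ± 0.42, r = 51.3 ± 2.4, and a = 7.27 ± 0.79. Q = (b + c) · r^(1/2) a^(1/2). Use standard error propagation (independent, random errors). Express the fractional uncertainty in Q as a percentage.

Let u = b + c = 595. δu = √(δb² + δc²) = √(196 + 0.176) = 14.0, so δu/u = 0.0235.
Q is then a monomial in u, r, a:
δQ/Q = √((δu/u)² + (½·δr/r)² + (½·δa/a)²) = √(0.000554 + 0.000547 + 0.00295) = 0.0637

6.37%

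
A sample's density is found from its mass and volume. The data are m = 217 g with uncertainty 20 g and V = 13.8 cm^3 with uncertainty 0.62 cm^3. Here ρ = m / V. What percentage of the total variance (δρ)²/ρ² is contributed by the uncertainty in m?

80.8%

(δρ/ρ)² = (1·δm/m)² + (-1·δV/V)²
  m term: (1×0.0922)² = 0.00849
  V term: (-1×0.0449)² = 0.00202
Total = 0.0105. Share from m = 0.00849/0.0105 = 0.808.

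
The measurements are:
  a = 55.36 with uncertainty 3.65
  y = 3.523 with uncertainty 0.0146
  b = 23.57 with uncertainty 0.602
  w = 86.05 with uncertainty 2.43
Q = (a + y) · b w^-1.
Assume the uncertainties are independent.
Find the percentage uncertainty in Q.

7.27%

Let u = a + y = 58.88. δu = √(δa² + δy²) = √(13.3 + 0.000213) = 3.65, so δu/u = 0.0620.
Q is then a monomial in u, b, w:
δQ/Q = √((δu/u)² + (1·δb/b)² + (-1·δw/w)²) = √(0.00384 + 0.000652 + 0.000797) = 0.0727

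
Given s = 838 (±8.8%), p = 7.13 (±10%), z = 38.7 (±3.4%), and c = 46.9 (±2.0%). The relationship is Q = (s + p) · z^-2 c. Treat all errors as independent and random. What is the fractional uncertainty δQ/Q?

0.112

Let u = s + p = 845. δu = √(δs² + δp²) = √(5440 + 0.508) = 73.7, so δu/u = 0.0873.
Q is then a monomial in u, z, c:
δQ/Q = √((δu/u)² + (-2·δz/z)² + (1·δc/c)²) = √(0.00761 + 0.00462 + 0.000400) = 0.112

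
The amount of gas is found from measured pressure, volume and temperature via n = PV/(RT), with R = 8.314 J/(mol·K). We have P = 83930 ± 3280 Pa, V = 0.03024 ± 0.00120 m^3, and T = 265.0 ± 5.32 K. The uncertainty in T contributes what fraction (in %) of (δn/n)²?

11.5%

(δn/n)² = (1·δP/P)² + (1·δV/V)² + (-1·δT/T)²
  P term: (1×0.0391)² = 0.00153
  V term: (1×0.0397)² = 0.00157
  T term: (-1×0.0201)² = 0.000403
Total = 0.00350. Share from T = 0.000403/0.00350 = 0.115.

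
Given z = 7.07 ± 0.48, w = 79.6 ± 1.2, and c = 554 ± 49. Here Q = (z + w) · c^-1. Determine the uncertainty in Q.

0.0140

Let u = z + w = 86.7. δu = √(δz² + δw²) = √(0.230 + 1.44) = 1.29, so δu/u = 0.0149.
Q is then a monomial in u, c:
δQ/Q = √((δu/u)² + (-1·δc/c)²) = √(0.000222 + 0.00782) = 0.0897
Q = 0.156, so δQ = 0.0897 × 0.156 = 0.0140.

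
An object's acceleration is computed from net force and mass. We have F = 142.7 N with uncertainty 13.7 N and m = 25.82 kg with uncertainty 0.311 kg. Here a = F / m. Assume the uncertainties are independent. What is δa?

Relative error in a monomial: (δa/a)² = Σ (nᵢ · δxᵢ/xᵢ)².
  (1·δF/F)² = (1×0.0960)² = 0.00922;  (-1·δm/m)² = (-1×0.0120)² = 0.000145
δa/a = √(0.00936) = 0.0968
a = 5.527 m/s^2, so δa = 0.0968 × 5.527 = 0.535 m/s^2.

0.535 m/s^2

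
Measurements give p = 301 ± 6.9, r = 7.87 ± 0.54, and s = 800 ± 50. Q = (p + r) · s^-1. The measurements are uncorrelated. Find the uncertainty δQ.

Let u = p + r = 309. δu = √(δp² + δr²) = √(47.6 + 0.292) = 6.92, so δu/u = 0.0224.
Q is then a monomial in u, s:
δQ/Q = √((δu/u)² + (-1·δs/s)²) = √(0.000502 + 0.00391) = 0.0664
Q = 0.386, so δQ = 0.0664 × 0.386 = 0.0256.

0.0256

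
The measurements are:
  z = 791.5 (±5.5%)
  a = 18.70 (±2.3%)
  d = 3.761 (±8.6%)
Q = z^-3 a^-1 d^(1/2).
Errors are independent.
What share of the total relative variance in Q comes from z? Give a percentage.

(δQ/Q)² = (-3·δz/z)² + (-1·δa/a)² + (½·δd/d)²
  z term: (-3×0.0550)² = 0.0272
  a term: (-1×0.0230)² = 0.000529
  d term: (0.5×0.0860)² = 0.00185
Total = 0.0296. Share from z = 0.0272/0.0296 = 0.920.

92.0%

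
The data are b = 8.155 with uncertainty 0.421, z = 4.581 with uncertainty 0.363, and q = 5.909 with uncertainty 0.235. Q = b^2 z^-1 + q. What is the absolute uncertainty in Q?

Let p = b^2·z^-1 = 14.52. δp/p = √((2·δb/b)² + (-1·δz/z)²) = √(0.0107 + 0.00628) = 0.130, so δp = 1.89.
Q = p + q: δQ = √(δp² + δq²) = √(3.57 + 0.0552) = 1.90

1.90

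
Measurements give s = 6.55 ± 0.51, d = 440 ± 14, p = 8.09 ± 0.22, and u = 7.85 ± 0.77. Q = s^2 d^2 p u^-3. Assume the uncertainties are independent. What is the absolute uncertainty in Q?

47200

Since Q is a product/quotient, work with relative uncertainties:
  (2·δs/s)² = (2×0.0779)² = 0.0243;  (2·δd/d)² = (2×0.0318)² = 0.00405;  (1·δp/p)² = (1×0.0272)² = 0.000740;  (-3·δu/u)² = (-3×0.0981)² = 0.0866
δQ/Q = √(0.116) = 0.340
Q = 1.39e+05, so δQ = 0.340 × 1.39e+05 = 47200.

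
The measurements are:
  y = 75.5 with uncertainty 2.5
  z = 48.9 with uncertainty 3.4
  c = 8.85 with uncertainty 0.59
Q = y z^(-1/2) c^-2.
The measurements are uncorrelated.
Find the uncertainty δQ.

0.0195

Q is a product of powers, so relative uncertainties combine in quadrature:
  (1·δy/y)² = (1×0.0331)² = 0.00110;  (−½·δz/z)² = (-0.5×0.0695)² = 0.00121;  (-2·δc/c)² = (-2×0.0667)² = 0.0178
δQ/Q = √(0.0201) = 0.142
Q = 0.138, so δQ = 0.142 × 0.138 = 0.0195.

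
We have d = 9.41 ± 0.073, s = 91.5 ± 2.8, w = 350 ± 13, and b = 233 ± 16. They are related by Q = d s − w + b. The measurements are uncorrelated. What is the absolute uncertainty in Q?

Let p = d·s = 861. δp/p = √((1·δd/d)² + (1·δs/s)²) = √(6.02e-05 + 0.000936) = 0.0316, so δp = 27.2.
Q = p − w + b: δQ = √(δp² + δw² + δb²) = √(739 + 169 + 256) = 34.1

34.1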